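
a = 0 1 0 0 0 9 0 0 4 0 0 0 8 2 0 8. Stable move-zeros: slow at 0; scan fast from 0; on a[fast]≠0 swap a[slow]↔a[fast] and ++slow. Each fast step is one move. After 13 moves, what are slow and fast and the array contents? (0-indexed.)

(s=0,f=0) a[fast]=0 → fast++
(s=0,f=1) a[fast]=1≠0 swap→a[0]=1 → slow++,fast++
(s=1,f=2) a[fast]=0 → fast++
(s=1,f=3) a[fast]=0 → fast++
(s=1,f=4) a[fast]=0 → fast++
(s=1,f=5) a[fast]=9≠0 swap→a[1]=9 → slow++,fast++
(s=2,f=6) a[fast]=0 → fast++
(s=2,f=7) a[fast]=0 → fast++
(s=2,f=8) a[fast]=4≠0 swap→a[2]=4 → slow++,fast++
(s=3,f=9) a[fast]=0 → fast++
(s=3,f=10) a[fast]=0 → fast++
(s=3,f=11) a[fast]=0 → fast++
(s=3,f=12) a[fast]=8≠0 swap→a[3]=8 → slow++,fast++

slow=4, fast=13, a=[1, 9, 4, 8, 0, 0, 0, 0, 0, 0, 0, 0, 0, 2, 0, 8]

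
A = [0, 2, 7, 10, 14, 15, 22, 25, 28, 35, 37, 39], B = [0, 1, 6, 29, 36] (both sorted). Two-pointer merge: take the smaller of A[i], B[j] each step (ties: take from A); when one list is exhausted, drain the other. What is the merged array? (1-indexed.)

[i=1,j=1] A[i]=0<=B[j]=0 take 0 → i++
[i=2,j=1] A[i]=2>B[j]=0 take 0 → j++
[i=2,j=2] A[i]=2>B[j]=1 take 1 → j++
[i=2,j=3] A[i]=2<=B[j]=6 take 2 → i++
[i=3,j=3] A[i]=7>B[j]=6 take 6 → j++
[i=3,j=4] A[i]=7<=B[j]=29 take 7 → i++
[i=4,j=4] A[i]=10<=B[j]=29 take 10 → i++
[i=5,j=4] A[i]=14<=B[j]=29 take 14 → i++
[i=6,j=4] A[i]=15<=B[j]=29 take 15 → i++
[i=7,j=4] A[i]=22<=B[j]=29 take 22 → i++
[i=8,j=4] A[i]=25<=B[j]=29 take 25 → i++
[i=9,j=4] A[i]=28<=B[j]=29 take 28 → i++
[i=10,j=4] A[i]=35>B[j]=29 take 29 → j++
[i=10,j=5] A[i]=35<=B[j]=36 take 35 → i++
[i=11,j=5] A[i]=37>B[j]=36 take 36 → j++
[i=11,j=6] B done, take A[i]=37 → i++
[i=12,j=6] B done, take A[i]=39 → i++

[0, 0, 1, 2, 6, 7, 10, 14, 15, 22, 25, 28, 29, 35, 36, 37, 39]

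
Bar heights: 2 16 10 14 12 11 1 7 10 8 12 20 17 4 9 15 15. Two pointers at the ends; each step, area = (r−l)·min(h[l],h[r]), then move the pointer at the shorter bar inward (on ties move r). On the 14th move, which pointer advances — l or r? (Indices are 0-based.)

l

l=0 r=16: min(2,15)*16=32 best=32 *, l++
l=1 r=16: min(16,15)*15=225 best=225 *, r--
l=1 r=15: min(16,15)*14=210 best=225, r--
l=1 r=14: min(16,9)*13=117 best=225, r--
l=1 r=13: min(16,4)*12=48 best=225, r--
l=1 r=12: min(16,17)*11=176 best=225, l++
l=2 r=12: min(10,17)*10=100 best=225, l++
l=3 r=12: min(14,17)*9=126 best=225, l++
l=4 r=12: min(12,17)*8=96 best=225, l++
l=5 r=12: min(11,17)*7=77 best=225, l++
l=6 r=12: min(1,17)*6=6 best=225, l++
l=7 r=12: min(7,17)*5=35 best=225, l++
l=8 r=12: min(10,17)*4=40 best=225, l++
l=9 r=12: min(8,17)*3=24 best=225, l++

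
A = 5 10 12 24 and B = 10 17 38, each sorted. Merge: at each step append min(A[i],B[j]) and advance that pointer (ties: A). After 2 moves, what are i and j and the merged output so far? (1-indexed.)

i=1 j=1: A[i]=5<=B[j]=10 take 5, i++
i=2 j=1: A[i]=10<=B[j]=10 take 10, i++

i=3, j=1, merged so far=[5, 10]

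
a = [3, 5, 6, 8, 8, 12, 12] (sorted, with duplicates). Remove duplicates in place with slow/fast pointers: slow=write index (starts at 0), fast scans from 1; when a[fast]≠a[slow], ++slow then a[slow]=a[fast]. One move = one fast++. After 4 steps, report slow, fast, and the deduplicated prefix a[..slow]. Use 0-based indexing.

slow=3, fast=5, prefix=[3, 5, 6, 8]

slow=0 fast=1: a[fast]=5≠a[slow]=3 write a[1]=5, slow++,fast++
slow=1 fast=2: a[fast]=6≠a[slow]=5 write a[2]=6, slow++,fast++
slow=2 fast=3: a[fast]=8≠a[slow]=6 write a[3]=8, slow++,fast++
slow=3 fast=4: a[fast]=8=a[slow] dup, fast++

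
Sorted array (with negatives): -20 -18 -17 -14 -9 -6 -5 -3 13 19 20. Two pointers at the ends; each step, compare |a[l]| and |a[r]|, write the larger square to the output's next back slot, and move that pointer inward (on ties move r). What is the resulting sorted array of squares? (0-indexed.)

l=0 r=10: |-20|<=|20| out[10]=400, r--
l=0 r=9: |-20|>|19| out[9]=400, l++
l=1 r=9: |-18|<=|19| out[8]=361, r--
l=1 r=8: |-18|>|13| out[7]=324, l++
l=2 r=8: |-17|>|13| out[6]=289, l++
l=3 r=8: |-14|>|13| out[5]=196, l++
l=4 r=8: |-9|<=|13| out[4]=169, r--
l=4 r=7: |-9|>|-3| out[3]=81, l++
l=5 r=7: |-6|>|-3| out[2]=36, l++
l=6 r=7: |-5|>|-3| out[1]=25, l++
l=7 r=7: |-3|<=|-3| out[0]=9, r--

[9, 25, 36, 81, 169, 196, 289, 324, 361, 400, 400]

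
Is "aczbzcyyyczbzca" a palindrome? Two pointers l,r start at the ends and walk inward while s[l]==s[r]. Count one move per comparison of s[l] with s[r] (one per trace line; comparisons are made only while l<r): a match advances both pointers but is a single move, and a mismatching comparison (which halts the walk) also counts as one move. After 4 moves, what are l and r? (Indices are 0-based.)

l=0 r=14: 'a'=='a', l++,r--
l=1 r=13: 'c'=='c', l++,r--
l=2 r=12: 'z'=='z', l++,r--
l=3 r=11: 'b'=='b', l++,r--

l=4, r=10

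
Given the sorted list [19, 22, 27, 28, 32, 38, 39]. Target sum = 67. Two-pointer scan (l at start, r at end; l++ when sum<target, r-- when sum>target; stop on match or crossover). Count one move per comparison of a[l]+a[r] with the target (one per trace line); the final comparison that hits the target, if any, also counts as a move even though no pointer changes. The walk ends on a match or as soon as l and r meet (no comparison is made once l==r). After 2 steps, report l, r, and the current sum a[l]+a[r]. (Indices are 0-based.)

l=0 r=6: 19+39=58 <67, l++
l=1 r=6: 22+39=61 <67, l++

l=2, r=6, sum=66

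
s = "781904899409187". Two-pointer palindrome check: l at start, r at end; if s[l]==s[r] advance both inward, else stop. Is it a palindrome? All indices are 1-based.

not a palindrome (mismatch at 7,9)

[1,15] '7'=='7' → l++,r--
[2,14] '8'=='8' → l++,r--
[3,13] '1'=='1' → l++,r--
[4,12] '9'=='9' → l++,r--
[5,11] '0'=='0' → l++,r--
[6,10] '4'=='4' → l++,r--
[7,9] '8'!='9' → stop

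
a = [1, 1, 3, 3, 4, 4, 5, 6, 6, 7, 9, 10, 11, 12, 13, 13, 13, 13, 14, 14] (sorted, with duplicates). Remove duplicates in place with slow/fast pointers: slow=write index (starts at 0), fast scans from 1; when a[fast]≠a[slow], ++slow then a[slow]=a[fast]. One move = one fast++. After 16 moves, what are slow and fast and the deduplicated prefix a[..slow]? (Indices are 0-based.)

slow=10, fast=17, prefix=[1, 3, 4, 5, 6, 7, 9, 10, 11, 12, 13]

slow=0 fast=1: a[fast]=1=a[slow] dup, fast++
slow=0 fast=2: a[fast]=3≠a[slow]=1 write a[1]=3, slow++,fast++
slow=1 fast=3: a[fast]=3=a[slow] dup, fast++
slow=1 fast=4: a[fast]=4≠a[slow]=3 write a[2]=4, slow++,fast++
slow=2 fast=5: a[fast]=4=a[slow] dup, fast++
slow=2 fast=6: a[fast]=5≠a[slow]=4 write a[3]=5, slow++,fast++
slow=3 fast=7: a[fast]=6≠a[slow]=5 write a[4]=6, slow++,fast++
slow=4 fast=8: a[fast]=6=a[slow] dup, fast++
slow=4 fast=9: a[fast]=7≠a[slow]=6 write a[5]=7, slow++,fast++
slow=5 fast=10: a[fast]=9≠a[slow]=7 write a[6]=9, slow++,fast++
slow=6 fast=11: a[fast]=10≠a[slow]=9 write a[7]=10, slow++,fast++
slow=7 fast=12: a[fast]=11≠a[slow]=10 write a[8]=11, slow++,fast++
slow=8 fast=13: a[fast]=12≠a[slow]=11 write a[9]=12, slow++,fast++
slow=9 fast=14: a[fast]=13≠a[slow]=12 write a[10]=13, slow++,fast++
slow=10 fast=15: a[fast]=13=a[slow] dup, fast++
slow=10 fast=16: a[fast]=13=a[slow] dup, fast++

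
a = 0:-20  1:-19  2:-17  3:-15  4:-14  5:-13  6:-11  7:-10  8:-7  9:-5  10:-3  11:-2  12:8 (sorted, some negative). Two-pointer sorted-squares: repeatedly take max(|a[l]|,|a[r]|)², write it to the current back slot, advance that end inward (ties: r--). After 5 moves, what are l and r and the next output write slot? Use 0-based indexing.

l=0 r=12: |-20|>|8| out[12]=400, l++
l=1 r=12: |-19|>|8| out[11]=361, l++
l=2 r=12: |-17|>|8| out[10]=289, l++
l=3 r=12: |-15|>|8| out[9]=225, l++
l=4 r=12: |-14|>|8| out[8]=196, l++

l=5, r=12, next write slot=7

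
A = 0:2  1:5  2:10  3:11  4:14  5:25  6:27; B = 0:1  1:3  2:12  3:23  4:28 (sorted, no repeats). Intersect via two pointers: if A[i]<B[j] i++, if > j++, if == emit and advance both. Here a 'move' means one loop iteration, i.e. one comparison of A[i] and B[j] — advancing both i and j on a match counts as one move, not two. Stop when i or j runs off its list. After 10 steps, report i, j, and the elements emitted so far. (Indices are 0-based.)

i=0 j=0: 2>1, j++
i=0 j=1: 2<3, i++
i=1 j=1: 5>3, j++
i=1 j=2: 5<12, i++
i=2 j=2: 10<12, i++
i=3 j=2: 11<12, i++
i=4 j=2: 14>12, j++
i=4 j=3: 14<23, i++
i=5 j=3: 25>23, j++
i=5 j=4: 25<28, i++

i=6, j=4, emitted=[]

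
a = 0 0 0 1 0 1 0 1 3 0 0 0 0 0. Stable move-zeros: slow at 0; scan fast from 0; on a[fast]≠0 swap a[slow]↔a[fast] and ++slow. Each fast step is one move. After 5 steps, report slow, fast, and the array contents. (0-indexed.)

slow=0 fast=0: a[fast]=0, fast++
slow=0 fast=1: a[fast]=0, fast++
slow=0 fast=2: a[fast]=0, fast++
slow=0 fast=3: a[fast]=1≠0 swap→a[0]=1, slow++,fast++
slow=1 fast=4: a[fast]=0, fast++

slow=1, fast=5, a=[1, 0, 0, 0, 0, 1, 0, 1, 3, 0, 0, 0, 0, 0]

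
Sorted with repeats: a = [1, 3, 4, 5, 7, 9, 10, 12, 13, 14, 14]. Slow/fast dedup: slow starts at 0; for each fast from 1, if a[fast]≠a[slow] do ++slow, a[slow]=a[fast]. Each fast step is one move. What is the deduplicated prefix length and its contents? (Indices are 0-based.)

slow=0 fast=1: a[fast]=3≠a[slow]=1 write a[1]=3, slow++,fast++
slow=1 fast=2: a[fast]=4≠a[slow]=3 write a[2]=4, slow++,fast++
slow=2 fast=3: a[fast]=5≠a[slow]=4 write a[3]=5, slow++,fast++
slow=3 fast=4: a[fast]=7≠a[slow]=5 write a[4]=7, slow++,fast++
slow=4 fast=5: a[fast]=9≠a[slow]=7 write a[5]=9, slow++,fast++
slow=5 fast=6: a[fast]=10≠a[slow]=9 write a[6]=10, slow++,fast++
slow=6 fast=7: a[fast]=12≠a[slow]=10 write a[7]=12, slow++,fast++
slow=7 fast=8: a[fast]=13≠a[slow]=12 write a[8]=13, slow++,fast++
slow=8 fast=9: a[fast]=14≠a[slow]=13 write a[9]=14, slow++,fast++
slow=9 fast=10: a[fast]=14=a[slow] dup, fast++

length 10; prefix = [1, 3, 4, 5, 7, 9, 10, 12, 13, 14]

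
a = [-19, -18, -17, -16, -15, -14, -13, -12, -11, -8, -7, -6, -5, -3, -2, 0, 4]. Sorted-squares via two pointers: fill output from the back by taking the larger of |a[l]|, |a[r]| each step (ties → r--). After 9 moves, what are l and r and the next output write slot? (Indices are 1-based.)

l=10, r=17, next write slot=8

[1,17] |-19|>|4| out[17]=361 → l++
[2,17] |-18|>|4| out[16]=324 → l++
[3,17] |-17|>|4| out[15]=289 → l++
[4,17] |-16|>|4| out[14]=256 → l++
[5,17] |-15|>|4| out[13]=225 → l++
[6,17] |-14|>|4| out[12]=196 → l++
[7,17] |-13|>|4| out[11]=169 → l++
[8,17] |-12|>|4| out[10]=144 → l++
[9,17] |-11|>|4| out[9]=121 → l++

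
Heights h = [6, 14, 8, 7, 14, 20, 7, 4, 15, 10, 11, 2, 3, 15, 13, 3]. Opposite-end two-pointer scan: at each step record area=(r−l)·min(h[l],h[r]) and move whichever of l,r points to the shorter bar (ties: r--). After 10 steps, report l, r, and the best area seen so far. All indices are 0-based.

l=0 r=15: min(6,3)*15=45 best=45 *, r--
l=0 r=14: min(6,13)*14=84 best=84 *, l++
l=1 r=14: min(14,13)*13=169 best=169 *, r--
l=1 r=13: min(14,15)*12=168 best=169, l++
l=2 r=13: min(8,15)*11=88 best=169, l++
l=3 r=13: min(7,15)*10=70 best=169, l++
l=4 r=13: min(14,15)*9=126 best=169, l++
l=5 r=13: min(20,15)*8=120 best=169, r--
l=5 r=12: min(20,3)*7=21 best=169, r--
l=5 r=11: min(20,2)*6=12 best=169, r--

l=5, r=10, best area=169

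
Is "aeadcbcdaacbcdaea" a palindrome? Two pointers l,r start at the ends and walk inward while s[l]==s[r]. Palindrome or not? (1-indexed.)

not a palindrome (mismatch at 8,10)

l=1 r=17: 'a'=='a', l++,r--
l=2 r=16: 'e'=='e', l++,r--
l=3 r=15: 'a'=='a', l++,r--
l=4 r=14: 'd'=='d', l++,r--
l=5 r=13: 'c'=='c', l++,r--
l=6 r=12: 'b'=='b', l++,r--
l=7 r=11: 'c'=='c', l++,r--
l=8 r=10: 'd'!='a', stop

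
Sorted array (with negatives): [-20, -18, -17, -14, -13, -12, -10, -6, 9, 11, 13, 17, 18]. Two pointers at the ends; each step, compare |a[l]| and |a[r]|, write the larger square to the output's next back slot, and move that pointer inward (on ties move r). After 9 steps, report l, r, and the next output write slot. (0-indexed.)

[0,12] |-20|>|18| out[12]=400 → l++
[1,12] |-18|<=|18| out[11]=324 → r--
[1,11] |-18|>|17| out[10]=324 → l++
[2,11] |-17|<=|17| out[9]=289 → r--
[2,10] |-17|>|13| out[8]=289 → l++
[3,10] |-14|>|13| out[7]=196 → l++
[4,10] |-13|<=|13| out[6]=169 → r--
[4,9] |-13|>|11| out[5]=169 → l++
[5,9] |-12|>|11| out[4]=144 → l++

l=6, r=9, next write slot=3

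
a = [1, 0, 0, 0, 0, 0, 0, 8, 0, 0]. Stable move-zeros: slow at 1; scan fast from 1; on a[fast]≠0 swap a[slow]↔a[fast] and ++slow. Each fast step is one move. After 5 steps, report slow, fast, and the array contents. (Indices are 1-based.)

slow=2, fast=6, a=[1, 0, 0, 0, 0, 0, 0, 8, 0, 0]

(s=1,f=1) a[fast]=1≠0 swap→a[1]=1 → slow++,fast++
(s=2,f=2) a[fast]=0 → fast++
(s=2,f=3) a[fast]=0 → fast++
(s=2,f=4) a[fast]=0 → fast++
(s=2,f=5) a[fast]=0 → fast++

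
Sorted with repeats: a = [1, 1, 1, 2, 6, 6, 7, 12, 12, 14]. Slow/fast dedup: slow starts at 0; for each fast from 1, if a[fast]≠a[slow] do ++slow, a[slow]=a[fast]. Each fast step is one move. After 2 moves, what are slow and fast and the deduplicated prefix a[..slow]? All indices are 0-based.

(s=0,f=1) a[fast]=1=a[slow] dup → fast++
(s=0,f=2) a[fast]=1=a[slow] dup → fast++

slow=0, fast=3, prefix=[1]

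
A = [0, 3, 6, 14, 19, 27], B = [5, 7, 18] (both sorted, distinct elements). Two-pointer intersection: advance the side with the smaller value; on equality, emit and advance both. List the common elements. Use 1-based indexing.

[i=1,j=1] 0<5 → i++
[i=2,j=1] 3<5 → i++
[i=3,j=1] 6>5 → j++
[i=3,j=2] 6<7 → i++
[i=4,j=2] 14>7 → j++
[i=4,j=3] 14<18 → i++
[i=5,j=3] 19>18 → j++

intersection = []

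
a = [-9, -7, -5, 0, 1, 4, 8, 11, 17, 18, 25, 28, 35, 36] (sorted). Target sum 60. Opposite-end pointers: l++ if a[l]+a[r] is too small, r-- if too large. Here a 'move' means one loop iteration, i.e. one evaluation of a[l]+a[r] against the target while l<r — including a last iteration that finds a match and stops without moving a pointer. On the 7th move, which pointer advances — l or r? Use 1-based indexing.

[1,14] -9+36=27 <60 → l++
[2,14] -7+36=29 <60 → l++
[3,14] -5+36=31 <60 → l++
[4,14] 0+36=36 <60 → l++
[5,14] 1+36=37 <60 → l++
[6,14] 4+36=40 <60 → l++
[7,14] 8+36=44 <60 → l++

l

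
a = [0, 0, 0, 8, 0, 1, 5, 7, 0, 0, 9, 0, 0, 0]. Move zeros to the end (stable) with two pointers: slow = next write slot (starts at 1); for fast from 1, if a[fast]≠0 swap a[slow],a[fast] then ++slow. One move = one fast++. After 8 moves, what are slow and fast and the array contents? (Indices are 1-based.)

slow=1 fast=1: a[fast]=0, fast++
slow=1 fast=2: a[fast]=0, fast++
slow=1 fast=3: a[fast]=0, fast++
slow=1 fast=4: a[fast]=8≠0 swap→a[1]=8, slow++,fast++
slow=2 fast=5: a[fast]=0, fast++
slow=2 fast=6: a[fast]=1≠0 swap→a[2]=1, slow++,fast++
slow=3 fast=7: a[fast]=5≠0 swap→a[3]=5, slow++,fast++
slow=4 fast=8: a[fast]=7≠0 swap→a[4]=7, slow++,fast++

slow=5, fast=9, a=[8, 1, 5, 7, 0, 0, 0, 0, 0, 0, 9, 0, 0, 0]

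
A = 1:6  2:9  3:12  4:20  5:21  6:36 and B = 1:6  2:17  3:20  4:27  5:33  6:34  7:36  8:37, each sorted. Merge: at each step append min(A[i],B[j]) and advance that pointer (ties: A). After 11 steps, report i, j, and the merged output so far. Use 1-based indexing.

i=6, j=7, merged so far=[6, 6, 9, 12, 17, 20, 20, 21, 27, 33, 34]

[i=1,j=1] A[i]=6<=B[j]=6 take 6 → i++
[i=2,j=1] A[i]=9>B[j]=6 take 6 → j++
[i=2,j=2] A[i]=9<=B[j]=17 take 9 → i++
[i=3,j=2] A[i]=12<=B[j]=17 take 12 → i++
[i=4,j=2] A[i]=20>B[j]=17 take 17 → j++
[i=4,j=3] A[i]=20<=B[j]=20 take 20 → i++
[i=5,j=3] A[i]=21>B[j]=20 take 20 → j++
[i=5,j=4] A[i]=21<=B[j]=27 take 21 → i++
[i=6,j=4] A[i]=36>B[j]=27 take 27 → j++
[i=6,j=5] A[i]=36>B[j]=33 take 33 → j++
[i=6,j=6] A[i]=36>B[j]=34 take 34 → j++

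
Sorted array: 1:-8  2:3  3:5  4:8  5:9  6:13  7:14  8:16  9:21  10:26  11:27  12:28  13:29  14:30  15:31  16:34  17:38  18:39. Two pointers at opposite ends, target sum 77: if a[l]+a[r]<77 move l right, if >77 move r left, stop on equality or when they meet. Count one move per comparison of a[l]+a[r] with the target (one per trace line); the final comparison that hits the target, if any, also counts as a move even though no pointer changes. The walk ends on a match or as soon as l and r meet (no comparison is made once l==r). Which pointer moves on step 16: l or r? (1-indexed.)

l

l=1 r=18: -8+39=31 <77, l++
l=2 r=18: 3+39=42 <77, l++
l=3 r=18: 5+39=44 <77, l++
l=4 r=18: 8+39=47 <77, l++
l=5 r=18: 9+39=48 <77, l++
l=6 r=18: 13+39=52 <77, l++
l=7 r=18: 14+39=53 <77, l++
l=8 r=18: 16+39=55 <77, l++
l=9 r=18: 21+39=60 <77, l++
l=10 r=18: 26+39=65 <77, l++
l=11 r=18: 27+39=66 <77, l++
l=12 r=18: 28+39=67 <77, l++
l=13 r=18: 29+39=68 <77, l++
l=14 r=18: 30+39=69 <77, l++
l=15 r=18: 31+39=70 <77, l++
l=16 r=18: 34+39=73 <77, l++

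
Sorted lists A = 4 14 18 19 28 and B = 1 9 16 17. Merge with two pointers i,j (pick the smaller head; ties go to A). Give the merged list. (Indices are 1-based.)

[1, 4, 9, 14, 16, 17, 18, 19, 28]

[i=1,j=1] A[i]=4>B[j]=1 take 1 → j++
[i=1,j=2] A[i]=4<=B[j]=9 take 4 → i++
[i=2,j=2] A[i]=14>B[j]=9 take 9 → j++
[i=2,j=3] A[i]=14<=B[j]=16 take 14 → i++
[i=3,j=3] A[i]=18>B[j]=16 take 16 → j++
[i=3,j=4] A[i]=18>B[j]=17 take 17 → j++
[i=3,j=5] B done, take A[i]=18 → i++
[i=4,j=5] B done, take A[i]=19 → i++
[i=5,j=5] B done, take A[i]=28 → i++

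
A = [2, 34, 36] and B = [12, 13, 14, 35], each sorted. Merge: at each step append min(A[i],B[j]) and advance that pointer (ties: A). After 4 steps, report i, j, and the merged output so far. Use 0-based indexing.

i=1, j=3, merged so far=[2, 12, 13, 14]

[i=0,j=0] A[i]=2<=B[j]=12 take 2 → i++
[i=1,j=0] A[i]=34>B[j]=12 take 12 → j++
[i=1,j=1] A[i]=34>B[j]=13 take 13 → j++
[i=1,j=2] A[i]=34>B[j]=14 take 14 → j++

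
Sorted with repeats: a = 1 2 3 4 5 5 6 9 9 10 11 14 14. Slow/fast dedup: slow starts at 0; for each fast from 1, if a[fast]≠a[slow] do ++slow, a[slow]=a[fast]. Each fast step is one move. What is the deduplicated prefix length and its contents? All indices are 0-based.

(s=0,f=1) a[fast]=2≠a[slow]=1 write a[1]=2 → slow++,fast++
(s=1,f=2) a[fast]=3≠a[slow]=2 write a[2]=3 → slow++,fast++
(s=2,f=3) a[fast]=4≠a[slow]=3 write a[3]=4 → slow++,fast++
(s=3,f=4) a[fast]=5≠a[slow]=4 write a[4]=5 → slow++,fast++
(s=4,f=5) a[fast]=5=a[slow] dup → fast++
(s=4,f=6) a[fast]=6≠a[slow]=5 write a[5]=6 → slow++,fast++
(s=5,f=7) a[fast]=9≠a[slow]=6 write a[6]=9 → slow++,fast++
(s=6,f=8) a[fast]=9=a[slow] dup → fast++
(s=6,f=9) a[fast]=10≠a[slow]=9 write a[7]=10 → slow++,fast++
(s=7,f=10) a[fast]=11≠a[slow]=10 write a[8]=11 → slow++,fast++
(s=8,f=11) a[fast]=14≠a[slow]=11 write a[9]=14 → slow++,fast++
(s=9,f=12) a[fast]=14=a[slow] dup → fast++

length 10; prefix = [1, 2, 3, 4, 5, 6, 9, 10, 11, 14]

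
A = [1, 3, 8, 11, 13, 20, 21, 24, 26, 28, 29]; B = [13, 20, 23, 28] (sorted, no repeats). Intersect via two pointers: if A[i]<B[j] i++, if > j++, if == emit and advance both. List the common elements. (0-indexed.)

intersection = [13, 20, 28]

[i=0,j=0] 1<13 → i++
[i=1,j=0] 3<13 → i++
[i=2,j=0] 8<13 → i++
[i=3,j=0] 11<13 → i++
[i=4,j=0] 13==13 emit → i++,j++
[i=5,j=1] 20==20 emit → i++,j++
[i=6,j=2] 21<23 → i++
[i=7,j=2] 24>23 → j++
[i=7,j=3] 24<28 → i++
[i=8,j=3] 26<28 → i++
[i=9,j=3] 28==28 emit → i++,j++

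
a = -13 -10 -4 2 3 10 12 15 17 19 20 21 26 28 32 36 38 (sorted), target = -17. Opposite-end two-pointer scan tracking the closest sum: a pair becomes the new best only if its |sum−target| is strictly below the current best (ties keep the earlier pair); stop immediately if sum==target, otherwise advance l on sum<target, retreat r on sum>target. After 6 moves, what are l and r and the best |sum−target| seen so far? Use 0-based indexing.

[0,16] -13+38=25 d=42 * → r--
[0,15] -13+36=23 d=40 * → r--
[0,14] -13+32=19 d=36 * → r--
[0,13] -13+28=15 d=32 * → r--
[0,12] -13+26=13 d=30 * → r--
[0,11] -13+21=8 d=25 * → r--

l=0, r=10, best |Δ|=25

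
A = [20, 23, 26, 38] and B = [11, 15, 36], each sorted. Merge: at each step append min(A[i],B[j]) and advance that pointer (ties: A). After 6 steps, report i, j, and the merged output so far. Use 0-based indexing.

[i=0,j=0] A[i]=20>B[j]=11 take 11 → j++
[i=0,j=1] A[i]=20>B[j]=15 take 15 → j++
[i=0,j=2] A[i]=20<=B[j]=36 take 20 → i++
[i=1,j=2] A[i]=23<=B[j]=36 take 23 → i++
[i=2,j=2] A[i]=26<=B[j]=36 take 26 → i++
[i=3,j=2] A[i]=38>B[j]=36 take 36 → j++

i=3, j=3, merged so far=[11, 15, 20, 23, 26, 36]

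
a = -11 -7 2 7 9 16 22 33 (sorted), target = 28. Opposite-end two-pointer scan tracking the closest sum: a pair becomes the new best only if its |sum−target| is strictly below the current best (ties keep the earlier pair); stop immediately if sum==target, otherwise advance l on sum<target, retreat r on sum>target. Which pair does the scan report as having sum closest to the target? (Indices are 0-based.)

pair (7, 22) with sum 29 (|Δ|=1)

[0,7] -11+33=22 d=6 * → l++
[1,7] -7+33=26 d=2 * → l++
[2,7] 2+33=35 d=7 → r--
[2,6] 2+22=24 d=4 → l++
[3,6] 7+22=29 d=1 * → r--
[3,5] 7+16=23 d=5 → l++
[4,5] 9+16=25 d=3 → l++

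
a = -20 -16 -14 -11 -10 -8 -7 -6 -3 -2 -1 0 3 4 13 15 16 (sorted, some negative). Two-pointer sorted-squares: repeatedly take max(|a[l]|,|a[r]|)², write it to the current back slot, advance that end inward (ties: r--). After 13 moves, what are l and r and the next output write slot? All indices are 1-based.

l=9, r=12, next write slot=4

l=1 r=17: |-20|>|16| out[17]=400, l++
l=2 r=17: |-16|<=|16| out[16]=256, r--
l=2 r=16: |-16|>|15| out[15]=256, l++
l=3 r=16: |-14|<=|15| out[14]=225, r--
l=3 r=15: |-14|>|13| out[13]=196, l++
l=4 r=15: |-11|<=|13| out[12]=169, r--
l=4 r=14: |-11|>|4| out[11]=121, l++
l=5 r=14: |-10|>|4| out[10]=100, l++
l=6 r=14: |-8|>|4| out[9]=64, l++
l=7 r=14: |-7|>|4| out[8]=49, l++
l=8 r=14: |-6|>|4| out[7]=36, l++
l=9 r=14: |-3|<=|4| out[6]=16, r--
l=9 r=13: |-3|<=|3| out[5]=9, r--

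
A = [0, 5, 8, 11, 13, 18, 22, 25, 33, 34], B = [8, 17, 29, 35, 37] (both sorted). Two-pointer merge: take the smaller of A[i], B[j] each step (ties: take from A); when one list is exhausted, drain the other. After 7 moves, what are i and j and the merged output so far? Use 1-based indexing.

[i=1,j=1] A[i]=0<=B[j]=8 take 0 → i++
[i=2,j=1] A[i]=5<=B[j]=8 take 5 → i++
[i=3,j=1] A[i]=8<=B[j]=8 take 8 → i++
[i=4,j=1] A[i]=11>B[j]=8 take 8 → j++
[i=4,j=2] A[i]=11<=B[j]=17 take 11 → i++
[i=5,j=2] A[i]=13<=B[j]=17 take 13 → i++
[i=6,j=2] A[i]=18>B[j]=17 take 17 → j++

i=6, j=3, merged so far=[0, 5, 8, 8, 11, 13, 17]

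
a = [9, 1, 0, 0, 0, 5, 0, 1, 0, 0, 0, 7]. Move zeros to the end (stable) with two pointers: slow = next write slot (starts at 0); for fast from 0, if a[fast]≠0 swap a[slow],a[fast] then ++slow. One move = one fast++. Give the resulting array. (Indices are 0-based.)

[9, 1, 5, 1, 7, 0, 0, 0, 0, 0, 0, 0]

(s=0,f=0) a[fast]=9≠0 swap→a[0]=9 → slow++,fast++
(s=1,f=1) a[fast]=1≠0 swap→a[1]=1 → slow++,fast++
(s=2,f=2) a[fast]=0 → fast++
(s=2,f=3) a[fast]=0 → fast++
(s=2,f=4) a[fast]=0 → fast++
(s=2,f=5) a[fast]=5≠0 swap→a[2]=5 → slow++,fast++
(s=3,f=6) a[fast]=0 → fast++
(s=3,f=7) a[fast]=1≠0 swap→a[3]=1 → slow++,fast++
(s=4,f=8) a[fast]=0 → fast++
(s=4,f=9) a[fast]=0 → fast++
(s=4,f=10) a[fast]=0 → fast++
(s=4,f=11) a[fast]=7≠0 swap→a[4]=7 → slow++,fast++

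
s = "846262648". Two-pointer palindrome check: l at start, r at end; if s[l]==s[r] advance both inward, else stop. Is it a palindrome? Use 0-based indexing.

l=0 r=8: '8'=='8', l++,r--
l=1 r=7: '4'=='4', l++,r--
l=2 r=6: '6'=='6', l++,r--
l=3 r=5: '2'=='2', l++,r--

palindrome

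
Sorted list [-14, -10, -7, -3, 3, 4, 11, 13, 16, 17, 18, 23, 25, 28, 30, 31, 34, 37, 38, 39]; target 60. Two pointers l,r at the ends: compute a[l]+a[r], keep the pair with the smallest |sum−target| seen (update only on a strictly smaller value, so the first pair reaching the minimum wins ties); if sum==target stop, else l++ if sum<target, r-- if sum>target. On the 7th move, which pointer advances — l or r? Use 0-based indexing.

l=0 r=19: -14+39=25 d=35 *, l++
l=1 r=19: -10+39=29 d=31 *, l++
l=2 r=19: -7+39=32 d=28 *, l++
l=3 r=19: -3+39=36 d=24 *, l++
l=4 r=19: 3+39=42 d=18 *, l++
l=5 r=19: 4+39=43 d=17 *, l++
l=6 r=19: 11+39=50 d=10 *, l++

l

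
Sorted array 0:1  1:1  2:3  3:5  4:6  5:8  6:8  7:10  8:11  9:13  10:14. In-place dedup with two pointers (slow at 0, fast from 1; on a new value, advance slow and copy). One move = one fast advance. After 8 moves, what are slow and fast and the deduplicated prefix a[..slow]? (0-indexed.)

slow=6, fast=9, prefix=[1, 3, 5, 6, 8, 10, 11]

(s=0,f=1) a[fast]=1=a[slow] dup → fast++
(s=0,f=2) a[fast]=3≠a[slow]=1 write a[1]=3 → slow++,fast++
(s=1,f=3) a[fast]=5≠a[slow]=3 write a[2]=5 → slow++,fast++
(s=2,f=4) a[fast]=6≠a[slow]=5 write a[3]=6 → slow++,fast++
(s=3,f=5) a[fast]=8≠a[slow]=6 write a[4]=8 → slow++,fast++
(s=4,f=6) a[fast]=8=a[slow] dup → fast++
(s=4,f=7) a[fast]=10≠a[slow]=8 write a[5]=10 → slow++,fast++
(s=5,f=8) a[fast]=11≠a[slow]=10 write a[6]=11 → slow++,fast++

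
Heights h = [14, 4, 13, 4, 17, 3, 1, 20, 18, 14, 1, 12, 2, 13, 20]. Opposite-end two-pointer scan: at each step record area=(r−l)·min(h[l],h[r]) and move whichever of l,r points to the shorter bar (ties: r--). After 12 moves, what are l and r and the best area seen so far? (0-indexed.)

[0,14] min(14,20)*14=196 best=196 * → l++
[1,14] min(4,20)*13=52 best=196 → l++
[2,14] min(13,20)*12=156 best=196 → l++
[3,14] min(4,20)*11=44 best=196 → l++
[4,14] min(17,20)*10=170 best=196 → l++
[5,14] min(3,20)*9=27 best=196 → l++
[6,14] min(1,20)*8=8 best=196 → l++
[7,14] min(20,20)*7=140 best=196 → r--
[7,13] min(20,13)*6=78 best=196 → r--
[7,12] min(20,2)*5=10 best=196 → r--
[7,11] min(20,12)*4=48 best=196 → r--
[7,10] min(20,1)*3=3 best=196 → r--

l=7, r=9, best area=196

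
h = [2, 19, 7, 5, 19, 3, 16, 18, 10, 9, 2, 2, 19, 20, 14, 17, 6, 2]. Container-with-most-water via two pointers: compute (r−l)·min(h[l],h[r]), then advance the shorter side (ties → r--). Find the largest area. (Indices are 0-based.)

max area = 238

l=0 r=17: min(2,2)*17=34 best=34 *, r--
l=0 r=16: min(2,6)*16=32 best=34, l++
l=1 r=16: min(19,6)*15=90 best=90 *, r--
l=1 r=15: min(19,17)*14=238 best=238 *, r--
l=1 r=14: min(19,14)*13=182 best=238, r--
l=1 r=13: min(19,20)*12=228 best=238, l++
l=2 r=13: min(7,20)*11=77 best=238, l++
l=3 r=13: min(5,20)*10=50 best=238, l++
l=4 r=13: min(19,20)*9=171 best=238, l++
l=5 r=13: min(3,20)*8=24 best=238, l++
l=6 r=13: min(16,20)*7=112 best=238, l++
l=7 r=13: min(18,20)*6=108 best=238, l++
l=8 r=13: min(10,20)*5=50 best=238, l++
l=9 r=13: min(9,20)*4=36 best=238, l++
l=10 r=13: min(2,20)*3=6 best=238, l++
l=11 r=13: min(2,20)*2=4 best=238, l++
l=12 r=13: min(19,20)*1=19 best=238, l++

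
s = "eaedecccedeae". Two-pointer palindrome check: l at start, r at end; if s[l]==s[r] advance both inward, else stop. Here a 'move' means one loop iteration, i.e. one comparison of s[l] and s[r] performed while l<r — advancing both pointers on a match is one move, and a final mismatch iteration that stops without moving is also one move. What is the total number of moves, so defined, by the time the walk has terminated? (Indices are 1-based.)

6 moves

l=1 r=13: 'e'=='e', l++,r--
l=2 r=12: 'a'=='a', l++,r--
l=3 r=11: 'e'=='e', l++,r--
l=4 r=10: 'd'=='d', l++,r--
l=5 r=9: 'e'=='e', l++,r--
l=6 r=8: 'c'=='c', l++,r--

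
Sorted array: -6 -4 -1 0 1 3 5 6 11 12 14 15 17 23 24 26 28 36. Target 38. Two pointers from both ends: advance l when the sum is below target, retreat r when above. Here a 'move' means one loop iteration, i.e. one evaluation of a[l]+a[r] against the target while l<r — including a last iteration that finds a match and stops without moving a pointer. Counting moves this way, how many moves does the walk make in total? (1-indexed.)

12 moves

[1,18] -6+36=30 <38 → l++
[2,18] -4+36=32 <38 → l++
[3,18] -1+36=35 <38 → l++
[4,18] 0+36=36 <38 → l++
[5,18] 1+36=37 <38 → l++
[6,18] 3+36=39 >38 → r--
[6,17] 3+28=31 <38 → l++
[7,17] 5+28=33 <38 → l++
[8,17] 6+28=34 <38 → l++
[9,17] 11+28=39 >38 → r--
[9,16] 11+26=37 <38 → l++
[10,16] 12+26=38 → found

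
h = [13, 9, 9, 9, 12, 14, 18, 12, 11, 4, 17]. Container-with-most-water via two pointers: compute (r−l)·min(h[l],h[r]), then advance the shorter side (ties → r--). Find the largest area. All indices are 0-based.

max area = 130

l=0 r=10: min(13,17)*10=130 best=130 *, l++
l=1 r=10: min(9,17)*9=81 best=130, l++
l=2 r=10: min(9,17)*8=72 best=130, l++
l=3 r=10: min(9,17)*7=63 best=130, l++
l=4 r=10: min(12,17)*6=72 best=130, l++
l=5 r=10: min(14,17)*5=70 best=130, l++
l=6 r=10: min(18,17)*4=68 best=130, r--
l=6 r=9: min(18,4)*3=12 best=130, r--
l=6 r=8: min(18,11)*2=22 best=130, r--
l=6 r=7: min(18,12)*1=12 best=130, r--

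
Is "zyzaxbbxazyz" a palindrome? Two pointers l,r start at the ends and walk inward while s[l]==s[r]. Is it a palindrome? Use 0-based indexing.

palindrome

l=0 r=11: 'z'=='z', l++,r--
l=1 r=10: 'y'=='y', l++,r--
l=2 r=9: 'z'=='z', l++,r--
l=3 r=8: 'a'=='a', l++,r--
l=4 r=7: 'x'=='x', l++,r--
l=5 r=6: 'b'=='b', l++,r--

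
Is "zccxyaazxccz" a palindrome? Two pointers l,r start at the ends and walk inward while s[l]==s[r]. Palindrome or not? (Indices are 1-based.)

l=1 r=12: 'z'=='z', l++,r--
l=2 r=11: 'c'=='c', l++,r--
l=3 r=10: 'c'=='c', l++,r--
l=4 r=9: 'x'=='x', l++,r--
l=5 r=8: 'y'!='z', stop

not a palindrome (mismatch at 5,8)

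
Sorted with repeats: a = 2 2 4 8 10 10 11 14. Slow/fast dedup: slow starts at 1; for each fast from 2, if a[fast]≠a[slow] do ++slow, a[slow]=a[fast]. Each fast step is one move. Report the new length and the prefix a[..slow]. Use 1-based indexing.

(s=1,f=2) a[fast]=2=a[slow] dup → fast++
(s=1,f=3) a[fast]=4≠a[slow]=2 write a[2]=4 → slow++,fast++
(s=2,f=4) a[fast]=8≠a[slow]=4 write a[3]=8 → slow++,fast++
(s=3,f=5) a[fast]=10≠a[slow]=8 write a[4]=10 → slow++,fast++
(s=4,f=6) a[fast]=10=a[slow] dup → fast++
(s=4,f=7) a[fast]=11≠a[slow]=10 write a[5]=11 → slow++,fast++
(s=5,f=8) a[fast]=14≠a[slow]=11 write a[6]=14 → slow++,fast++

length 6; prefix = [2, 4, 8, 10, 11, 14]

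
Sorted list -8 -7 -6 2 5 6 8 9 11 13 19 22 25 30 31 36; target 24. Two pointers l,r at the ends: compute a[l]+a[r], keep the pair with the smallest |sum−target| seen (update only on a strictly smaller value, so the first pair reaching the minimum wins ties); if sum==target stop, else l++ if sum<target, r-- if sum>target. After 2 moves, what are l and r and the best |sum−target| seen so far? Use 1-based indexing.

l=2, r=15, best |Δ|=1

l=1 r=16: -8+36=28 d=4 *, r--
l=1 r=15: -8+31=23 d=1 *, l++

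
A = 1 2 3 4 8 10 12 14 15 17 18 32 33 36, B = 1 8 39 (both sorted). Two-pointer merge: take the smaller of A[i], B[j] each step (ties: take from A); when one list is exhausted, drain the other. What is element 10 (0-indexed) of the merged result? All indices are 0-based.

merged[10] = 15

i=0 j=0: A[i]=1<=B[j]=1 take 1, i++
i=1 j=0: A[i]=2>B[j]=1 take 1, j++
i=1 j=1: A[i]=2<=B[j]=8 take 2, i++
i=2 j=1: A[i]=3<=B[j]=8 take 3, i++
i=3 j=1: A[i]=4<=B[j]=8 take 4, i++
i=4 j=1: A[i]=8<=B[j]=8 take 8, i++
i=5 j=1: A[i]=10>B[j]=8 take 8, j++
i=5 j=2: A[i]=10<=B[j]=39 take 10, i++
i=6 j=2: A[i]=12<=B[j]=39 take 12, i++
i=7 j=2: A[i]=14<=B[j]=39 take 14, i++
i=8 j=2: A[i]=15<=B[j]=39 take 15, i++
i=9 j=2: A[i]=17<=B[j]=39 take 17, i++
i=10 j=2: A[i]=18<=B[j]=39 take 18, i++
i=11 j=2: A[i]=32<=B[j]=39 take 32, i++
i=12 j=2: A[i]=33<=B[j]=39 take 33, i++
i=13 j=2: A[i]=36<=B[j]=39 take 36, i++
i=14 j=2: A done, take B[j]=39, j++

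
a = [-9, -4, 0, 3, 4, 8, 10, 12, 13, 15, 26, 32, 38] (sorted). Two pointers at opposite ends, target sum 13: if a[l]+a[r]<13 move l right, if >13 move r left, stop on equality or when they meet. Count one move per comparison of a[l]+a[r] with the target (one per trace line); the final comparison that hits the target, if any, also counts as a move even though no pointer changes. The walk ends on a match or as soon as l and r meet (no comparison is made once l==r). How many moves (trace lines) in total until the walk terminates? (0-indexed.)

7 moves

[0,12] -9+38=29 >13 → r--
[0,11] -9+32=23 >13 → r--
[0,10] -9+26=17 >13 → r--
[0,9] -9+15=6 <13 → l++
[1,9] -4+15=11 <13 → l++
[2,9] 0+15=15 >13 → r--
[2,8] 0+13=13 → found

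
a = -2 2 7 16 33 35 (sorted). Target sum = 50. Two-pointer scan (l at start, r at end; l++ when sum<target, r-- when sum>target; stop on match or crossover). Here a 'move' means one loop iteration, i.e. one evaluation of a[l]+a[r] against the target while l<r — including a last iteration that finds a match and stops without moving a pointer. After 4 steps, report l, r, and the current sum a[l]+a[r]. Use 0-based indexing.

l=3, r=4, sum=49

[0,5] -2+35=33 <50 → l++
[1,5] 2+35=37 <50 → l++
[2,5] 7+35=42 <50 → l++
[3,5] 16+35=51 >50 → r--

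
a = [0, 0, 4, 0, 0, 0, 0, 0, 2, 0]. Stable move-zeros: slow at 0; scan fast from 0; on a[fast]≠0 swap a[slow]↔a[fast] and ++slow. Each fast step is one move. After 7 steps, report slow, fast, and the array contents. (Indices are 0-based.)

slow=0 fast=0: a[fast]=0, fast++
slow=0 fast=1: a[fast]=0, fast++
slow=0 fast=2: a[fast]=4≠0 swap→a[0]=4, slow++,fast++
slow=1 fast=3: a[fast]=0, fast++
slow=1 fast=4: a[fast]=0, fast++
slow=1 fast=5: a[fast]=0, fast++
slow=1 fast=6: a[fast]=0, fast++

slow=1, fast=7, a=[4, 0, 0, 0, 0, 0, 0, 0, 2, 0]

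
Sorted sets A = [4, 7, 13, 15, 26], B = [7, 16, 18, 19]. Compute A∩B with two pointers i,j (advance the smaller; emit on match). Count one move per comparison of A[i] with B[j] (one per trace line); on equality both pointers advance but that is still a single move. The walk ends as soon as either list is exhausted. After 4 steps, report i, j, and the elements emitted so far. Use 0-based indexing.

i=4, j=1, emitted=[7]

i=0 j=0: 4<7, i++
i=1 j=0: 7==7 emit, i++,j++
i=2 j=1: 13<16, i++
i=3 j=1: 15<16, i++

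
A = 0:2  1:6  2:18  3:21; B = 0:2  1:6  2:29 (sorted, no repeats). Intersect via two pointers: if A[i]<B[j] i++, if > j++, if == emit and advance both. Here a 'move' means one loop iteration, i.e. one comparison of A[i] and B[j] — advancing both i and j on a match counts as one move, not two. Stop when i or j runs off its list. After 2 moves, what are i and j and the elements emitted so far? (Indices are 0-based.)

i=0 j=0: 2==2 emit, i++,j++
i=1 j=1: 6==6 emit, i++,j++

i=2, j=2, emitted=[2, 6]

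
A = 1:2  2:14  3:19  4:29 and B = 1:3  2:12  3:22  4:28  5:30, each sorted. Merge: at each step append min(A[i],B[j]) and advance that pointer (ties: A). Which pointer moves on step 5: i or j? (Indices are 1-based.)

i=1 j=1: A[i]=2<=B[j]=3 take 2, i++
i=2 j=1: A[i]=14>B[j]=3 take 3, j++
i=2 j=2: A[i]=14>B[j]=12 take 12, j++
i=2 j=3: A[i]=14<=B[j]=22 take 14, i++
i=3 j=3: A[i]=19<=B[j]=22 take 19, i++

i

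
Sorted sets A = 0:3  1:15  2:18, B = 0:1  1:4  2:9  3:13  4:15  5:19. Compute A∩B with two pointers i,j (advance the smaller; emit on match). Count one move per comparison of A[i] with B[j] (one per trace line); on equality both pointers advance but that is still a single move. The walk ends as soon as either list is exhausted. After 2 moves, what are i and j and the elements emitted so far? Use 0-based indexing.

i=1, j=1, emitted=[]

[i=0,j=0] 3>1 → j++
[i=0,j=1] 3<4 → i++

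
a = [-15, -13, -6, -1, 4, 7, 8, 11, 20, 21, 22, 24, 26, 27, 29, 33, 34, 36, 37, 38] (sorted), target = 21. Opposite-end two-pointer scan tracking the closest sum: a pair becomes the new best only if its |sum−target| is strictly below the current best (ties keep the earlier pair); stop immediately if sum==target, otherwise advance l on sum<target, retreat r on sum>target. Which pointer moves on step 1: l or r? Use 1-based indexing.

[1,20] -15+38=23 d=2 * → r--

r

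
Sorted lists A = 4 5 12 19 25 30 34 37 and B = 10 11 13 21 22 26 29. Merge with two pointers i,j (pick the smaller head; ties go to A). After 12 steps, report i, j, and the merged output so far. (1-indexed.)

i=1 j=1: A[i]=4<=B[j]=10 take 4, i++
i=2 j=1: A[i]=5<=B[j]=10 take 5, i++
i=3 j=1: A[i]=12>B[j]=10 take 10, j++
i=3 j=2: A[i]=12>B[j]=11 take 11, j++
i=3 j=3: A[i]=12<=B[j]=13 take 12, i++
i=4 j=3: A[i]=19>B[j]=13 take 13, j++
i=4 j=4: A[i]=19<=B[j]=21 take 19, i++
i=5 j=4: A[i]=25>B[j]=21 take 21, j++
i=5 j=5: A[i]=25>B[j]=22 take 22, j++
i=5 j=6: A[i]=25<=B[j]=26 take 25, i++
i=6 j=6: A[i]=30>B[j]=26 take 26, j++
i=6 j=7: A[i]=30>B[j]=29 take 29, j++

i=6, j=8, merged so far=[4, 5, 10, 11, 12, 13, 19, 21, 22, 25, 26, 29]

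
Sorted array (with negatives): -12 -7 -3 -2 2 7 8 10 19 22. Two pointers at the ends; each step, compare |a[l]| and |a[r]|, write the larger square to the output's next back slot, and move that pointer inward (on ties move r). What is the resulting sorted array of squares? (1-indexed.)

[1,10] |-12|<=|22| out[10]=484 → r--
[1,9] |-12|<=|19| out[9]=361 → r--
[1,8] |-12|>|10| out[8]=144 → l++
[2,8] |-7|<=|10| out[7]=100 → r--
[2,7] |-7|<=|8| out[6]=64 → r--
[2,6] |-7|<=|7| out[5]=49 → r--
[2,5] |-7|>|2| out[4]=49 → l++
[3,5] |-3|>|2| out[3]=9 → l++
[4,5] |-2|<=|2| out[2]=4 → r--
[4,4] |-2|<=|-2| out[1]=4 → r--

[4, 4, 9, 49, 49, 64, 100, 144, 361, 484]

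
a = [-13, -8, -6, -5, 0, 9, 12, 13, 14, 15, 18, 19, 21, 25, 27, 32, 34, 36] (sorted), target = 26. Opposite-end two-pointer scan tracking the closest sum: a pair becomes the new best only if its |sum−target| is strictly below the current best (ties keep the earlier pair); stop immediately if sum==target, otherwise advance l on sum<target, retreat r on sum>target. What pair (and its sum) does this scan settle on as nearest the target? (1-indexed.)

pair (-8, 34) with sum 26 (|Δ|=0)

[1,18] -13+36=23 d=3 * → l++
[2,18] -8+36=28 d=2 * → r--
[2,17] -8+34=26 d=0 * → stop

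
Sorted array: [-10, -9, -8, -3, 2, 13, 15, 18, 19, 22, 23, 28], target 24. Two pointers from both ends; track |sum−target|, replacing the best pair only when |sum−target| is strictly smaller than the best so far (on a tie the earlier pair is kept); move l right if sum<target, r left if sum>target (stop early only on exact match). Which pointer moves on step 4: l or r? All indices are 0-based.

[0,11] -10+28=18 d=6 * → l++
[1,11] -9+28=19 d=5 * → l++
[2,11] -8+28=20 d=4 * → l++
[3,11] -3+28=25 d=1 * → r--

r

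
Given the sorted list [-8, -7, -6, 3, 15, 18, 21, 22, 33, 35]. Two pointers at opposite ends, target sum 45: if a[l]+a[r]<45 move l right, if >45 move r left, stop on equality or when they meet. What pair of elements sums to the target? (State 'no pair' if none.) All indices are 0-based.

[0,9] -8+35=27 <45 → l++
[1,9] -7+35=28 <45 → l++
[2,9] -6+35=29 <45 → l++
[3,9] 3+35=38 <45 → l++
[4,9] 15+35=50 >45 → r--
[4,8] 15+33=48 >45 → r--
[4,7] 15+22=37 <45 → l++
[5,7] 18+22=40 <45 → l++
[6,7] 21+22=43 <45 → l++

no pair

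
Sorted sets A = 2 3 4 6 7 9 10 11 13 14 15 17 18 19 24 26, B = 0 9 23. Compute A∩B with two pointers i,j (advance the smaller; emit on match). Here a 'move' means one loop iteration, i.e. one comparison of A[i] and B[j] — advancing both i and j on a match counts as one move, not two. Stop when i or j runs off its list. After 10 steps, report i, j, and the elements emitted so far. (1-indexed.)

i=10, j=3, emitted=[9]

i=1 j=1: 2>0, j++
i=1 j=2: 2<9, i++
i=2 j=2: 3<9, i++
i=3 j=2: 4<9, i++
i=4 j=2: 6<9, i++
i=5 j=2: 7<9, i++
i=6 j=2: 9==9 emit, i++,j++
i=7 j=3: 10<23, i++
i=8 j=3: 11<23, i++
i=9 j=3: 13<23, i++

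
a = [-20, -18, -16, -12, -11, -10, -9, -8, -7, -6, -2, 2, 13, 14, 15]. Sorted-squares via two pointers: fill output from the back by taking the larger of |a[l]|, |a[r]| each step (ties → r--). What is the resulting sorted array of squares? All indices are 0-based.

l=0 r=14: |-20|>|15| out[14]=400, l++
l=1 r=14: |-18|>|15| out[13]=324, l++
l=2 r=14: |-16|>|15| out[12]=256, l++
l=3 r=14: |-12|<=|15| out[11]=225, r--
l=3 r=13: |-12|<=|14| out[10]=196, r--
l=3 r=12: |-12|<=|13| out[9]=169, r--
l=3 r=11: |-12|>|2| out[8]=144, l++
l=4 r=11: |-11|>|2| out[7]=121, l++
l=5 r=11: |-10|>|2| out[6]=100, l++
l=6 r=11: |-9|>|2| out[5]=81, l++
l=7 r=11: |-8|>|2| out[4]=64, l++
l=8 r=11: |-7|>|2| out[3]=49, l++
l=9 r=11: |-6|>|2| out[2]=36, l++
l=10 r=11: |-2|<=|2| out[1]=4, r--
l=10 r=10: |-2|<=|-2| out[0]=4, r--

[4, 4, 36, 49, 64, 81, 100, 121, 144, 169, 196, 225, 256, 324, 400]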